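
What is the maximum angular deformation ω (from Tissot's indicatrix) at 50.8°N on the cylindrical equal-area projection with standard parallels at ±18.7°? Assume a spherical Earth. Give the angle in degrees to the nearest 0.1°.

45.1°

Cylindrical equal-area (φ₀ = 18.7°): h = cos φ / cos 18.7° along meridians, k = cos 18.7° / cos φ along parallels; h·k = 1.
At 50.8°: h = 0.6673, k = 1.499; principal scales a = 1.499, b = 0.6673.
sin(ω/2) = (a − b)/(a + b) = 0.8314/2.166 = 0.3839, so ω = 2 arcsin(0.3839) ≈ 45.1°.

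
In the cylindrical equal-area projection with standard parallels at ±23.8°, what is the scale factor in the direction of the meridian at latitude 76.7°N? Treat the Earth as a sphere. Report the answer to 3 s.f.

0.251

Cylindrical equal-area (φ₀ = 23.8°): h = cos φ / cos 23.8° along meridians, k = cos 23.8° / cos φ along parallels; h·k = 1.
h = cos 76.7° / cos 23.8° = 0.2300/0.9150 = 0.2514.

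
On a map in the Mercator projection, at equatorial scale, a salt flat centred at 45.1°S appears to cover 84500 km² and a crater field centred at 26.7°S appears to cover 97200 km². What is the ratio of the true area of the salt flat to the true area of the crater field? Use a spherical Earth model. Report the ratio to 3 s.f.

0.543

On Mercator the areal scale is sec²φ, so true area = apparent × cos²φ.
True area of salt flat: 84500 × cos²(45.1°) = 84500 × 0.4983 = 42100 km².
True area of crater field: 97200 × cos²(26.7°) = 97200 × 0.7981 = 77580 km².
Ratio = 42100 / 77580 ≈ 0.543.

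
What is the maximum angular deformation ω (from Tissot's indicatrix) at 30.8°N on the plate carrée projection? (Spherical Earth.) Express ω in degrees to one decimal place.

For the equirectangular projection with φ₀ = 0 (plate carrée), h = 1 along meridians and k = sec φ along parallels.
At 30.8°: h = 1.000, k = 1.164; principal scales a = 1.164, b = 1.000.
sin(ω/2) = (a − b)/(a + b) = 0.1642/2.164 = 0.07587, so ω = 2 arcsin(0.07587) ≈ 8.7°.

8.7°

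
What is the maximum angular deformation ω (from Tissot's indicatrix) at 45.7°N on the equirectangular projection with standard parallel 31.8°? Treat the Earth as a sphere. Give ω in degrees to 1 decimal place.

The equidistant cylindrical projection with φ₀ = 31.8° has h = 1 (meridians true) and k = cos φ₀ / cos φ along parallels.
At 45.7°: h = 1.000, k = 1.217; principal scales a = 1.217, b = 1.000.
sin(ω/2) = (a − b)/(a + b) = 0.2169/2.217 = 0.09783, so ω = 2 arcsin(0.09783) ≈ 11.2°.

11.2°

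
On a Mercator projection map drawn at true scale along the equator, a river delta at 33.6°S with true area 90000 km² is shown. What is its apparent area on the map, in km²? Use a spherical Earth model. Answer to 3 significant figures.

130000 km²

Mercator is conformal, so the point scale is isotropic: h = k = sec φ = 1/cos φ.
Areal scale = k² = sec²φ = 1/cos²(33.6°) = 1/0.8329² = 1.441.
Apparent area = 90000 × 1.441 ≈ 130000 km².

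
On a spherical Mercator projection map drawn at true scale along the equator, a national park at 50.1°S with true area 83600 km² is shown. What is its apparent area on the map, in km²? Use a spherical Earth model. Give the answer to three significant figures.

The Mercator projection is conformal; its linear scale factor is the same in every direction and equals sec φ = 1/cos φ.
Areal scale = k² = sec²φ = 1/cos²(50.1°) = 1/0.6414² = 2.430.
Apparent area = 83600 × 2.430 ≈ 203000 km².

203000 km²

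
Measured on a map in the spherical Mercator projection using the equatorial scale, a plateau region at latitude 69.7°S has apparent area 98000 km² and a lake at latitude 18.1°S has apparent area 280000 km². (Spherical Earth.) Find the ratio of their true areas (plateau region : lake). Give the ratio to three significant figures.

0.0466

Since Mercator area scale is 1/cos²φ, the true area equals the apparent area multiplied by cos²φ.
True area of plateau region: 98000 × cos²(69.7°) = 98000 × 0.1204 = 11800 km².
True area of lake: 280000 × cos²(18.1°) = 280000 × 0.9035 = 253000 km².
Ratio = 11800 / 253000 ≈ 0.0466.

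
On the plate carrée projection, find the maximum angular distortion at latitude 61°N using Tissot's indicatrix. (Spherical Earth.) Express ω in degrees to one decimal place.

Plate carrée maps x = Rλ, y = Rφ. The meridian scale is h = 1 and the parallel scale is k = 1/cos φ = sec φ.
At 61°: h = 1.000, k = 2.063; principal scales a = 2.063, b = 1.000.
sin(ω/2) = (a − b)/(a + b) = 1.063/3.063 = 0.3470, so ω = 2 arcsin(0.3470) ≈ 40.6°.

40.6°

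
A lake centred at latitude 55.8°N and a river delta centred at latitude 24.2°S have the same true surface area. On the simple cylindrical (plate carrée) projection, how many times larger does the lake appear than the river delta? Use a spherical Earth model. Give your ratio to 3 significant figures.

1.62

Plate carrée maps x = Rλ, y = Rφ. The meridian scale is h = 1 and the parallel scale is k = 1/cos φ = sec φ.
Areal scale at 55.8°: h·k = 1.000 × 1.779 = 1.779.
Areal scale at 24.2°: h·k = 1.000 × 1.096 = 1.096.
Ratio = 1.779/1.096 ≈ 1.62.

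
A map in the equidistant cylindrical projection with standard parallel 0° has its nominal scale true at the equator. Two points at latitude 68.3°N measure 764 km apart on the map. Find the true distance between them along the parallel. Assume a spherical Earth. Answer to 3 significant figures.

282 km

For the equirectangular projection with φ₀ = 0 (plate carrée), h = 1 along meridians and k = sec φ along parallels.
Along the parallel at 68.3°, map distances are exaggerated by k = sec 68.3° = 2.705.
True distance = 764 / 2.705 = 764 × cos 68.3° ≈ 282 km.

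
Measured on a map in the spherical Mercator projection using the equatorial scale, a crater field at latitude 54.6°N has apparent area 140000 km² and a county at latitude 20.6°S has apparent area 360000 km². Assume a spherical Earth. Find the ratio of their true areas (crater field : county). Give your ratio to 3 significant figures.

0.149

Mercator's areal exaggeration is sec²φ; hence true area = (apparent area) · cos²φ.
True area of crater field: 140000 × cos²(54.6°) = 140000 × 0.3356 = 46980 km².
True area of county: 360000 × cos²(20.6°) = 360000 × 0.8762 = 315400 km².
Ratio = 46980 / 315400 ≈ 0.149.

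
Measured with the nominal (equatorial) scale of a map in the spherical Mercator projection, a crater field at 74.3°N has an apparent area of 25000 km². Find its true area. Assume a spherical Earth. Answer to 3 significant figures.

1830 km²

The Mercator projection is conformal; its linear scale factor is the same in every direction and equals sec φ = 1/cos φ.
Areal scale = k² = sec²φ = 1/cos²(74.3°) = 1/0.2706² = 13.66.
True area = apparent / (areal scale) = 25000 / 13.66 ≈ 1830 km².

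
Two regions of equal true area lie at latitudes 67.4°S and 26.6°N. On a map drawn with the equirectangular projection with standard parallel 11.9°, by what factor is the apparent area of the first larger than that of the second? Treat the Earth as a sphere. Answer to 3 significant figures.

In the equirectangular projection with standard parallel φ₀ = 11.9° (x = Rλ cos φ₀, y = Rφ), meridians are true-scale (h = 1) and the parallel scale is k = cos φ₀ / cos φ.
Areal scale at 67.4°: h·k = 1.000 × 2.546 = 2.546.
Areal scale at 26.6°: h·k = 1.000 × 1.094 = 1.094.
Ratio = 2.546/1.094 ≈ 2.33.

2.33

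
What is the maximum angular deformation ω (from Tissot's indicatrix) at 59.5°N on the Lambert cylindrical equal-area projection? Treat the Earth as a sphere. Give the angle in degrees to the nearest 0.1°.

The Lambert cylindrical equal-area projection is the cylindrical equal-area projection with its standard parallel at the equator (φ₀ = 0). Cylindrical equal-area (φ₀ = 0°): h = cos φ / cos 0° along meridians, k = cos 0° / cos φ along parallels; h·k = 1.
At 59.5°: h = 0.5075, k = 1.970; principal scales a = 1.970, b = 0.5075.
sin(ω/2) = (a − b)/(a + b) = 1.463/2.478 = 0.5903, so ω = 2 arcsin(0.5903) ≈ 72.4°.

72.4°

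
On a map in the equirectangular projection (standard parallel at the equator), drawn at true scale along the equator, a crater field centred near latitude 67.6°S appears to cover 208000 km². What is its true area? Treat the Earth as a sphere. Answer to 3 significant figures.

For the equirectangular projection with φ₀ = 0 (plate carrée), h = 1 along meridians and k = sec φ along parallels.
Areal scale = h·k = 1 × sec φ; at 67.6°, h = 1.000, k = 2.624, so h·k = 2.624.
True area = apparent / (areal scale) = 208000 / 2.624 ≈ 79300 km².

79300 km²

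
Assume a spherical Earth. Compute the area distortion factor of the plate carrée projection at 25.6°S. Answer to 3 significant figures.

1.11

For the equirectangular projection with φ₀ = 0 (plate carrée), h = 1 along meridians and k = sec φ along parallels.
Areal scale = h·k = 1 × sec φ; at 25.6°, h = 1.000, k = 1.109, so h·k = 1.109.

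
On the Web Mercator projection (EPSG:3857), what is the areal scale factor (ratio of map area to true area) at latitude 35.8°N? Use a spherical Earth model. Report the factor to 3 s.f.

Mercator is conformal, so the point scale is isotropic: h = k = sec φ = 1/cos φ.
Areal scale = k² = sec²φ = 1/cos²(35.8°) = 1/0.8111² = 1.520.

1.52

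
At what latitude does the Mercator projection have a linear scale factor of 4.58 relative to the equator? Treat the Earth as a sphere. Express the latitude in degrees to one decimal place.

Mercator scale is k = sec φ = 1/cos φ.
1/cos φ = 4.58  ⇒  cos φ = 0.2183  ⇒  φ = arccos(0.2183) ≈ 77.4°.

77.4°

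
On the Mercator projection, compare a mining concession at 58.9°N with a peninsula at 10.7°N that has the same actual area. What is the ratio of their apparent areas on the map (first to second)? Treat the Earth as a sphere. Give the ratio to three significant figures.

Mercator areal scale is sec²φ.
At 58.9°: sec²(58.9°) = 1/0.5165² = 3.748.
At 10.7°: sec²(10.7°) = 1/0.9826² = 1.036.
Ratio = 3.748/1.036 = cos²(10.7°)/cos²(58.9°) ≈ 3.62.

3.62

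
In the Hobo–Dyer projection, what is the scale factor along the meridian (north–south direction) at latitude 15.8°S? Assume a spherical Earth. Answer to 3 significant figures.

1.21

Hobo–Dyer is a cylindrical equal-area projection with standard parallels at ±37.5°. A cylindrical equal-area projection with standard parallel φ₀ has meridian scale h = cos φ / cos φ₀ and parallel scale k = cos φ₀ / cos φ (so areas are preserved, h·k = 1).
h = cos 15.8° / cos 37.5° = 0.9622/0.7934 = 1.213.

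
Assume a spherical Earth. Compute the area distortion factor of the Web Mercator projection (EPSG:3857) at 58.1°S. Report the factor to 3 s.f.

3.58

The Mercator projection is conformal; its linear scale factor is the same in every direction and equals sec φ = 1/cos φ.
Areal scale = k² = sec²φ = 1/cos²(58.1°) = 1/0.5284² = 3.581.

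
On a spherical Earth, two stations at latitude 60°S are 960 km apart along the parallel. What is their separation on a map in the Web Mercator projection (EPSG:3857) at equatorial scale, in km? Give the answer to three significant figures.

Mercator is conformal, so the point scale is isotropic: h = k = sec φ = 1/cos φ.
Along the parallel, k = sec 60° = 1/0.5000 = 2.000.
Map distance = 960 × 2.000 ≈ 1920 km.

1920 km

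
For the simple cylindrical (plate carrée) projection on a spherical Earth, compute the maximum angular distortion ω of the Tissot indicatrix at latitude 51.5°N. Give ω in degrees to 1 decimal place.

For the equirectangular projection with φ₀ = 0 (plate carrée), h = 1 along meridians and k = sec φ along parallels.
At 51.5°: h = 1.000, k = 1.606; principal scales a = 1.606, b = 1.000.
sin(ω/2) = (a − b)/(a + b) = 0.6064/2.606 = 0.2327, so ω = 2 arcsin(0.2327) ≈ 26.9°.

26.9°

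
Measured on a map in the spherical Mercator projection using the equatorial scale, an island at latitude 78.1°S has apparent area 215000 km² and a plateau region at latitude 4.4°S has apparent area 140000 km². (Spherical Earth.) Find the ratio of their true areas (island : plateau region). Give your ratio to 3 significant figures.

Since Mercator area scale is 1/cos²φ, the true area equals the apparent area multiplied by cos²φ.
True area of island: 215000 × cos²(78.1°) = 215000 × 0.04252 = 9142 km².
True area of plateau region: 140000 × cos²(4.4°) = 140000 × 0.9941 = 139200 km².
Ratio = 9142 / 139200 ≈ 0.0657.

0.0657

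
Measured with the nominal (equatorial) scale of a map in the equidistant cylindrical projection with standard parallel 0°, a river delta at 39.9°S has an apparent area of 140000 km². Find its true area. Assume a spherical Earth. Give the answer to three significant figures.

In the plate carrée (x = Rλ, y = Rφ), meridians are true-scale (h = 1) and parallels are stretched by k = sec φ.
Areal scale = h·k = 1 × sec φ; at 39.9°, h = 1.000, k = 1.304, so h·k = 1.304.
True area = apparent / (areal scale) = 140000 / 1.304 ≈ 107000 km².

107000 km²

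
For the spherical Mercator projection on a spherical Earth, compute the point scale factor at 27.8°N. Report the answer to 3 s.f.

For Mercator, h = k = sec φ (a conformal cylindrical projection has a single point scale, 1/cos φ).
k = 1/cos 27.8° = 1/0.8846 = 1.130.

1.13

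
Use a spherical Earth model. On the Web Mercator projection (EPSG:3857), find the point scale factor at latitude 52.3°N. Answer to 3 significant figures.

1.64

Mercator is conformal, so the point scale is isotropic: h = k = sec φ = 1/cos φ.
k = 1/cos 52.3° = 1/0.6115 = 1.635.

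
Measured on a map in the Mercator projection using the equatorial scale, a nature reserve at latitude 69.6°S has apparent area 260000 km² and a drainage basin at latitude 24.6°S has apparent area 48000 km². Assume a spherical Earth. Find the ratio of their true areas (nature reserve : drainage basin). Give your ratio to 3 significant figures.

0.796

On Mercator the areal scale is sec²φ, so true area = apparent × cos²φ.
True area of nature reserve: 260000 × cos²(69.6°) = 260000 × 0.1215 = 31590 km².
True area of drainage basin: 48000 × cos²(24.6°) = 48000 × 0.8267 = 39680 km².
Ratio = 31590 / 39680 ≈ 0.796.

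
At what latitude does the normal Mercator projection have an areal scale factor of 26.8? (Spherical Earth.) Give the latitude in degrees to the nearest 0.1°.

Mercator areal scale is sec²φ.
sec²φ = 26.8  ⇒  cos²φ = 0.03731  ⇒  cos φ = 0.1932.
φ = arccos(0.1932) ≈ 78.9°.

78.9°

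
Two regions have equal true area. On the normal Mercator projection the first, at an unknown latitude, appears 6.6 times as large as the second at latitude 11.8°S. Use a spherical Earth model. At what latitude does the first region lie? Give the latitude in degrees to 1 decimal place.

67.6°

For equal true areas on Mercator, apparent areas scale as sec²φ, so the ratio is cos²φ₂ / cos²φ₁.
cos²φ₂ / cos²φ₁ = 6.6  ⇒  cos φ₁ = cos 11.8° / √6.6 = 0.9789/2.569 = 0.3810.
φ₁ = arccos(0.3810) ≈ 67.6°.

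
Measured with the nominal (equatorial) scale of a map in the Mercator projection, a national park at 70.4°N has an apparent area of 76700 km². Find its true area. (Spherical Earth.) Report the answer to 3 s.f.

8630 km²

For Mercator, h = k = sec φ (a conformal cylindrical projection has a single point scale, 1/cos φ).
Areal scale = k² = sec²φ = 1/cos²(70.4°) = 1/0.3355² = 8.887.
True area = apparent / (areal scale) = 76700 / 8.887 ≈ 8630 km².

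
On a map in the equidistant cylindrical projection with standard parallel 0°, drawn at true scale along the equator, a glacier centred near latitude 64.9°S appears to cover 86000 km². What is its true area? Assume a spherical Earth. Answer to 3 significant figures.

36500 km²

For the equirectangular projection with φ₀ = 0 (plate carrée), h = 1 along meridians and k = sec φ along parallels.
Areal scale = h·k = 1 × sec φ; at 64.9°, h = 1.000, k = 2.357, so h·k = 2.357.
True area = apparent / (areal scale) = 86000 / 2.357 ≈ 36500 km².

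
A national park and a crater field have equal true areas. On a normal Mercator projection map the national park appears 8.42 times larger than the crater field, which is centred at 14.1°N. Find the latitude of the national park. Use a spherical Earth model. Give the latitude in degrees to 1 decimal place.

70.5°

Mercator areal scale is sec²φ, so apparent-area ratio = sec²φ₁ / sec²φ₂ = cos²φ₂ / cos²φ₁.
cos²φ₂ / cos²φ₁ = 8.42  ⇒  cos φ₁ = cos 14.1° / √8.42 = 0.9699/2.902 = 0.3342.
φ₁ = arccos(0.3342) ≈ 70.5°.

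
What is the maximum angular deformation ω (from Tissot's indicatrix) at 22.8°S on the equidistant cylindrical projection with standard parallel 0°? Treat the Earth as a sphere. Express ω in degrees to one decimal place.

4.7°

In the plate carrée (x = Rλ, y = Rφ), meridians are true-scale (h = 1) and parallels are stretched by k = sec φ.
At 22.8°: h = 1.000, k = 1.085; principal scales a = 1.085, b = 1.000.
sin(ω/2) = (a − b)/(a + b) = 0.08476/2.085 = 0.04066, so ω = 2 arcsin(0.04066) ≈ 4.7°.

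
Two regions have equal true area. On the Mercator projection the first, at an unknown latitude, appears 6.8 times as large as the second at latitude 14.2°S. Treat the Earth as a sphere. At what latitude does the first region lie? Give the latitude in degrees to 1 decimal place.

For equal true areas on Mercator, apparent areas scale as sec²φ, so the ratio is cos²φ₂ / cos²φ₁.
cos²φ₂ / cos²φ₁ = 6.8  ⇒  cos φ₁ = cos 14.2° / √6.8 = 0.9694/2.608 = 0.3718.
φ₁ = arccos(0.3718) ≈ 68.2°.

68.2°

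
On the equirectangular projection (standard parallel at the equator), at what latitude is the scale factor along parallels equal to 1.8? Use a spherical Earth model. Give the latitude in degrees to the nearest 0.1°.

Plate carrée: h = 1, k = sec φ along parallels.
sec φ = 1.8  ⇒  cos φ = 0.5556  ⇒  φ ≈ 56.3°.

56.3°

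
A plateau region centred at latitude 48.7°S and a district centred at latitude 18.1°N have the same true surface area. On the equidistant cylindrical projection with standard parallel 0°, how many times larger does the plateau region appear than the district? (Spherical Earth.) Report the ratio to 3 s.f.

For the equirectangular projection with φ₀ = 0 (plate carrée), h = 1 along meridians and k = sec φ along parallels.
Areal scale at 48.7°: h·k = 1.000 × 1.515 = 1.515.
Areal scale at 18.1°: h·k = 1.000 × 1.052 = 1.052.
Ratio = 1.515/1.052 ≈ 1.44.

1.44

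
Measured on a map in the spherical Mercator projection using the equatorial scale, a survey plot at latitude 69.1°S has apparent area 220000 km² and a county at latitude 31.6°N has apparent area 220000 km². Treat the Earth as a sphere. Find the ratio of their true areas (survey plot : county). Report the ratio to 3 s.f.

0.175

Since Mercator area scale is 1/cos²φ, the true area equals the apparent area multiplied by cos²φ.
True area of survey plot: 220000 × cos²(69.1°) = 220000 × 0.1273 = 28000 km².
True area of county: 220000 × cos²(31.6°) = 220000 × 0.7254 = 159600 km².
Ratio = 28000 / 159600 ≈ 0.175.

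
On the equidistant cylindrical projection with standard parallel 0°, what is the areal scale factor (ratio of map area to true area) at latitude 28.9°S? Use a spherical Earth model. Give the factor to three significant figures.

For the equirectangular projection with φ₀ = 0 (plate carrée), h = 1 along meridians and k = sec φ along parallels.
Areal scale = h·k = 1 × sec φ; at 28.9°, h = 1.000, k = 1.142, so h·k = 1.142.

1.14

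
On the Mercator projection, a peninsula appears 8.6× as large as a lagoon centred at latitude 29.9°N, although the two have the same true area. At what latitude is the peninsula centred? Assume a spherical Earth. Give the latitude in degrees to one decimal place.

Mercator areal scale is sec²φ, so apparent-area ratio = sec²φ₁ / sec²φ₂ = cos²φ₂ / cos²φ₁.
cos²φ₂ / cos²φ₁ = 8.6  ⇒  cos φ₁ = cos 29.9° / √8.6 = 0.8669/2.933 = 0.2956.
φ₁ = arccos(0.2956) ≈ 72.8°.

72.8°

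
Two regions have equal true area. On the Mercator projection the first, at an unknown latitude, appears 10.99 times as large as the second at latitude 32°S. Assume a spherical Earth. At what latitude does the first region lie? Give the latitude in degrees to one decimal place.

75.2°

On Mercator, (apparent₁)/(apparent₂) = sec²φ₁ / sec²φ₂ when true areas are equal.
cos²φ₂ / cos²φ₁ = 10.99  ⇒  cos φ₁ = cos 32° / √10.99 = 0.8480/3.315 = 0.2558.
φ₁ = arccos(0.2558) ≈ 75.2°.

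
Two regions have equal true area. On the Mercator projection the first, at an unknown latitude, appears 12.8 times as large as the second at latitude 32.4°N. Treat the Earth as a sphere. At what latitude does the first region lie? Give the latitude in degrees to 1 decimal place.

For equal true areas on Mercator, apparent areas scale as sec²φ, so the ratio is cos²φ₂ / cos²φ₁.
cos²φ₂ / cos²φ₁ = 12.8  ⇒  cos φ₁ = cos 32.4° / √12.8 = 0.8443/3.578 = 0.2360.
φ₁ = arccos(0.2360) ≈ 76.3°.

76.3°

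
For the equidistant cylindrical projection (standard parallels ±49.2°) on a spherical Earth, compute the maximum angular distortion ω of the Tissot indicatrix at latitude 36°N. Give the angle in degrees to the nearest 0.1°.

The equidistant cylindrical projection with φ₀ = 49.2° has h = 1 (meridians true) and k = cos φ₀ / cos φ along parallels.
At 36°: h = 1.000, k = 0.8077; principal scales a = 1.000, b = 0.8077.
sin(ω/2) = (a − b)/(a + b) = 0.1923/1.808 = 0.1064, so ω = 2 arcsin(0.1064) ≈ 12.2°.

12.2°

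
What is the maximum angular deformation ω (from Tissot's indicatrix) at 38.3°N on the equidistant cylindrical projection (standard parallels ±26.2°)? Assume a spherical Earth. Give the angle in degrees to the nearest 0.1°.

The equidistant cylindrical projection with φ₀ = 26.2° has h = 1 (meridians true) and k = cos φ₀ / cos φ along parallels.
At 38.3°: h = 1.000, k = 1.143; principal scales a = 1.143, b = 1.000.
sin(ω/2) = (a − b)/(a + b) = 0.1433/2.143 = 0.06687, so ω = 2 arcsin(0.06687) ≈ 7.7°.

7.7°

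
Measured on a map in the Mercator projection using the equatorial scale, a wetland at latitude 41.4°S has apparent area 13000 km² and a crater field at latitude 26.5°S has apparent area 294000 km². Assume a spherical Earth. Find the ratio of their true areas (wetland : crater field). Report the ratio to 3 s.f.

On Mercator the areal scale is sec²φ, so true area = apparent × cos²φ.
True area of wetland: 13000 × cos²(41.4°) = 13000 × 0.5627 = 7315 km².
True area of crater field: 294000 × cos²(26.5°) = 294000 × 0.8009 = 235500 km².
Ratio = 7315 / 235500 ≈ 0.0311.

0.0311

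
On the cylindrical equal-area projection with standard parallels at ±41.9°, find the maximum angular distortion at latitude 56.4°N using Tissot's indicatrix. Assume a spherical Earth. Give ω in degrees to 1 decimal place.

33.5°

Cylindrical equal-area (φ₀ = 41.9°): h = cos φ / cos 41.9° along meridians, k = cos 41.9° / cos φ along parallels; h·k = 1.
At 56.4°: h = 0.7435, k = 1.345; principal scales a = 1.345, b = 0.7435.
sin(ω/2) = (a − b)/(a + b) = 0.6015/2.088 = 0.2880, so ω = 2 arcsin(0.2880) ≈ 33.5°.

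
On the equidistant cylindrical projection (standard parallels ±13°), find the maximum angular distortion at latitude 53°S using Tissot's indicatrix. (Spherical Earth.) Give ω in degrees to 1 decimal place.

27.3°

With standard parallel φ₀ = 13°, the equirectangular projection gives x = Rλ cos φ₀, y = Rφ, so h = 1 and k = cos 13° / cos φ.
At 53°: h = 1.000, k = 1.619; principal scales a = 1.619, b = 1.000.
sin(ω/2) = (a − b)/(a + b) = 0.6191/2.619 = 0.2364, so ω = 2 arcsin(0.2364) ≈ 27.3°.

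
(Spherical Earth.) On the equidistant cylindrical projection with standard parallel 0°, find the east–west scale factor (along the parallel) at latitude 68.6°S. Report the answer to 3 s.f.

For the equirectangular projection with φ₀ = 0 (plate carrée), h = 1 along meridians and k = sec φ along parallels.
k = 1/cos 68.6° = 1/0.3649 = 2.741.

2.74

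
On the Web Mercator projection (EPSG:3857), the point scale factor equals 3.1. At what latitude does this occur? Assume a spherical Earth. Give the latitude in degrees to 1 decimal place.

71.2°

Mercator scale is k = sec φ = 1/cos φ.
1/cos φ = 3.1  ⇒  cos φ = 0.3226  ⇒  φ = arccos(0.3226) ≈ 71.2°.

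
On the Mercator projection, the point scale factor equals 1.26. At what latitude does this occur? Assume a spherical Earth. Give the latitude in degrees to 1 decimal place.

Mercator scale is k = sec φ = 1/cos φ.
1/cos φ = 1.26  ⇒  cos φ = 0.7937  ⇒  φ = arccos(0.7937) ≈ 37.5°.

37.5°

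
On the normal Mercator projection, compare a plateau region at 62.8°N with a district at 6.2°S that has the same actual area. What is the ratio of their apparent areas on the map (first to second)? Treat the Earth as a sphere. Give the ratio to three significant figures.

On Mercator, area is exaggerated by sec²φ = 1/cos²φ.
At 62.8°: sec²(62.8°) = 1/0.4571² = 4.786.
At 6.2°: sec²(6.2°) = 1/0.9942² = 1.012.
Ratio = 4.786/1.012 = cos²(6.2°)/cos²(62.8°) ≈ 4.73.

4.73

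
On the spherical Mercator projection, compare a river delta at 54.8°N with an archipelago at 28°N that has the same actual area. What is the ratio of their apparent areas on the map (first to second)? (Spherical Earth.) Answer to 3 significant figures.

Mercator is conformal with k = sec φ, so areal scale = k² = sec²φ.
At 54.8°: sec²(54.8°) = 1/0.5764² = 3.010.
At 28°: sec²(28°) = 1/0.8829² = 1.283.
Ratio = 3.010/1.283 = cos²(28°)/cos²(54.8°) ≈ 2.35.

2.35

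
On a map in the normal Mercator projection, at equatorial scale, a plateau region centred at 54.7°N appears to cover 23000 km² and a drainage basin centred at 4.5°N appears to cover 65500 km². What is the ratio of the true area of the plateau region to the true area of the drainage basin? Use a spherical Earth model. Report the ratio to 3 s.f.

0.118

Mercator's areal exaggeration is sec²φ; hence true area = (apparent area) · cos²φ.
True area of plateau region: 23000 × cos²(54.7°) = 23000 × 0.3339 = 7680 km².
True area of drainage basin: 65500 × cos²(4.5°) = 65500 × 0.9938 = 65100 km².
Ratio = 7680 / 65100 ≈ 0.118.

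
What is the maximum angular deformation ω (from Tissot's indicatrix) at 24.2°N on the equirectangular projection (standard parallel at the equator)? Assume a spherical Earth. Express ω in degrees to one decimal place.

For the equirectangular projection with φ₀ = 0 (plate carrée), h = 1 along meridians and k = sec φ along parallels.
At 24.2°: h = 1.000, k = 1.096; principal scales a = 1.096, b = 1.000.
sin(ω/2) = (a − b)/(a + b) = 0.09635/2.096 = 0.04596, so ω = 2 arcsin(0.04596) ≈ 5.3°.

5.3°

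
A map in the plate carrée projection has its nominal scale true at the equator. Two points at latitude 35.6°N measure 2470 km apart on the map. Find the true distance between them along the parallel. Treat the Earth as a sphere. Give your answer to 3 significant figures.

2010 km

Plate carrée maps x = Rλ, y = Rφ. The meridian scale is h = 1 and the parallel scale is k = 1/cos φ = sec φ.
Along the parallel at 35.6°, map distances are exaggerated by k = sec 35.6° = 1.230.
True distance = 2470 / 1.230 = 2470 × cos 35.6° ≈ 2010 km.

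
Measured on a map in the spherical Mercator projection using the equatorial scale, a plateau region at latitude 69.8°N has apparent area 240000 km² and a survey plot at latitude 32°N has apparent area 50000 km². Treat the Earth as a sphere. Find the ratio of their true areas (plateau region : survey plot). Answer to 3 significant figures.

Mercator's areal exaggeration is sec²φ; hence true area = (apparent area) · cos²φ.
True area of plateau region: 240000 × cos²(69.8°) = 240000 × 0.1192 = 28620 km².
True area of survey plot: 50000 × cos²(32°) = 50000 × 0.7192 = 35960 km².
Ratio = 28620 / 35960 ≈ 0.796.

0.796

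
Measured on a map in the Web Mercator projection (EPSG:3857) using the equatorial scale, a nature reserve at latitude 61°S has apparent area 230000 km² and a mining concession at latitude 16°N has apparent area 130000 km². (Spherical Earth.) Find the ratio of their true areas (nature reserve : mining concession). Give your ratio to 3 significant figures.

0.450

Since Mercator area scale is 1/cos²φ, the true area equals the apparent area multiplied by cos²φ.
True area of nature reserve: 230000 × cos²(61°) = 230000 × 0.2350 = 54060 km².
True area of mining concession: 130000 × cos²(16°) = 130000 × 0.9240 = 120100 km².
Ratio = 54060 / 120100 ≈ 0.450.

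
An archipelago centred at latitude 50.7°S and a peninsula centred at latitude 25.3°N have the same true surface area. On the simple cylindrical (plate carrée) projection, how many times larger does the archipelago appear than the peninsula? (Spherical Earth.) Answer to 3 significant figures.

In the plate carrée (x = Rλ, y = Rφ), meridians are true-scale (h = 1) and parallels are stretched by k = sec φ.
Areal scale at 50.7°: h·k = 1.000 × 1.579 = 1.579.
Areal scale at 25.3°: h·k = 1.000 × 1.106 = 1.106.
Ratio = 1.579/1.106 ≈ 1.43.

1.43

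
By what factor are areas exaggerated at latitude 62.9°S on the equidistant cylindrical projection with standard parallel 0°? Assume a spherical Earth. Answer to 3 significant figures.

Plate carrée maps x = Rλ, y = Rφ. The meridian scale is h = 1 and the parallel scale is k = 1/cos φ = sec φ.
Areal scale = h·k = 1 × sec φ; at 62.9°, h = 1.000, k = 2.195, so h·k = 2.195.

2.20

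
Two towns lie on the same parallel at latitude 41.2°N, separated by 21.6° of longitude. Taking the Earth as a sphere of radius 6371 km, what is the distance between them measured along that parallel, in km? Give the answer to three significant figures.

Arc length along a parallel = R cos φ · Δλ (with Δλ in radians).
= 6371 × cos 41.2° × (21.6° × π/180) = 6371 × 0.7524 × 0.3770 ≈ 1810 km.

1810 km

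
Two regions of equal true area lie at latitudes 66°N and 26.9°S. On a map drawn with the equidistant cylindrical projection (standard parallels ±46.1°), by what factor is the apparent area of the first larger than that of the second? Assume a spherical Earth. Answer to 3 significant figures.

2.19

With standard parallel φ₀ = 46.1°, the equirectangular projection gives x = Rλ cos φ₀, y = Rφ, so h = 1 and k = cos 46.1° / cos φ.
Areal scale at 66°: h·k = 1.000 × 1.705 = 1.705.
Areal scale at 26.9°: h·k = 1.000 × 0.7775 = 0.7775.
Ratio = 1.705/0.7775 ≈ 2.19.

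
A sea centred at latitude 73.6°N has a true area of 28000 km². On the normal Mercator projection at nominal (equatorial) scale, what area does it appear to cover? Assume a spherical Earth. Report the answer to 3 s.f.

351000 km²

Mercator is conformal, so the point scale is isotropic: h = k = sec φ = 1/cos φ.
Areal scale = k² = sec²φ = 1/cos²(73.6°) = 1/0.2823² = 12.54.
Apparent area = 28000 × 12.54 ≈ 351000 km².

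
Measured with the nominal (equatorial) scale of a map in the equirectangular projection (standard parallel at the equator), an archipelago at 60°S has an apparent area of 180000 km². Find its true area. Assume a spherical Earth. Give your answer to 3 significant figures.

For the equirectangular projection with φ₀ = 0 (plate carrée), h = 1 along meridians and k = sec φ along parallels.
Areal scale = h·k = 1 × sec φ; at 60°, h = 1.000, k = 2.000, so h·k = 2.000.
True area = apparent / (areal scale) = 180000 / 2.000 ≈ 90000 km².

90000 km²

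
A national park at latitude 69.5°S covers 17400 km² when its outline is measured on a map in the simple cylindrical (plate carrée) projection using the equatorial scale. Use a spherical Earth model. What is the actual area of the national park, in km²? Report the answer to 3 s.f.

In the plate carrée (x = Rλ, y = Rφ), meridians are true-scale (h = 1) and parallels are stretched by k = sec φ.
Areal scale = h·k = 1 × sec φ; at 69.5°, h = 1.000, k = 2.855, so h·k = 2.855.
True area = apparent / (areal scale) = 17400 / 2.855 ≈ 6090 km².

6090 km²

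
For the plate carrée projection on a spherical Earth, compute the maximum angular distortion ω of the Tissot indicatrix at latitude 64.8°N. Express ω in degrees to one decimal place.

47.5°

In the plate carrée (x = Rλ, y = Rφ), meridians are true-scale (h = 1) and parallels are stretched by k = sec φ.
At 64.8°: h = 1.000, k = 2.349; principal scales a = 2.349, b = 1.000.
sin(ω/2) = (a − b)/(a + b) = 1.349/3.349 = 0.4027, so ω = 2 arcsin(0.4027) ≈ 47.5°.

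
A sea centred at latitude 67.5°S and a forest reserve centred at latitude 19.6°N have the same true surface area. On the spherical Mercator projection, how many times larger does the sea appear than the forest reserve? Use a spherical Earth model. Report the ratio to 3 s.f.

6.06

Mercator is conformal with k = sec φ, so areal scale = k² = sec²φ.
At 67.5°: sec²(67.5°) = 1/0.3827² = 6.828.
At 19.6°: sec²(19.6°) = 1/0.9421² = 1.127.
Ratio = 6.828/1.127 = cos²(19.6°)/cos²(67.5°) ≈ 6.06.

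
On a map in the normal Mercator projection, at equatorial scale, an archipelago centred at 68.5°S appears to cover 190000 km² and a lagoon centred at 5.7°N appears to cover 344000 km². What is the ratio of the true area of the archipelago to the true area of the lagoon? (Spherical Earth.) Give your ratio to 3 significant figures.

0.0749

Since Mercator area scale is 1/cos²φ, the true area equals the apparent area multiplied by cos²φ.
True area of archipelago: 190000 × cos²(68.5°) = 190000 × 0.1343 = 25520 km².
True area of lagoon: 344000 × cos²(5.7°) = 344000 × 0.9901 = 340600 km².
Ratio = 25520 / 340600 ≈ 0.0749.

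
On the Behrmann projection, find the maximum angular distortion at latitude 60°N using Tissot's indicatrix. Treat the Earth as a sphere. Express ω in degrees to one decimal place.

The Behrmann projection is cylindrical equal-area with φ₀ = 30°. Cylindrical equal-area (φ₀ = 30°): h = cos φ / cos 30° along meridians, k = cos 30° / cos φ along parallels; h·k = 1.
At 60°: h = 0.5774, k = 1.732; principal scales a = 1.732, b = 0.5774.
sin(ω/2) = (a − b)/(a + b) = 1.155/2.309 = 0.5000, so ω = 2 arcsin(0.5000) ≈ 60.0°.

60.0°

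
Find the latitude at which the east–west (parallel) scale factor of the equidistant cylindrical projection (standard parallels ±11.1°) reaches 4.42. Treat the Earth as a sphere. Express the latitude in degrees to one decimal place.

77.2°

The equidistant cylindrical projection with φ₀ = 11.1° has h = 1 (meridians true) and k = cos φ₀ / cos φ along parallels.
k = cos φ₀ / cos φ = 4.42  ⇒  cos φ = cos 11.1° / 4.42 = 0.2220.
φ = arccos(0.2220) ≈ 77.2°.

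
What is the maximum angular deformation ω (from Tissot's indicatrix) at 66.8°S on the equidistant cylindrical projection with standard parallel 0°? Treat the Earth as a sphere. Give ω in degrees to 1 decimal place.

In the plate carrée (x = Rλ, y = Rφ), meridians are true-scale (h = 1) and parallels are stretched by k = sec φ.
At 66.8°: h = 1.000, k = 2.538; principal scales a = 2.538, b = 1.000.
sin(ω/2) = (a − b)/(a + b) = 1.538/3.538 = 0.4348, so ω = 2 arcsin(0.4348) ≈ 51.5°.

51.5°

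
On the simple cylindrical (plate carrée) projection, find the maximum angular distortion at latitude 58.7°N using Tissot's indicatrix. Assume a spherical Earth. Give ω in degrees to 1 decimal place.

36.9°

Plate carrée maps x = Rλ, y = Rφ. The meridian scale is h = 1 and the parallel scale is k = 1/cos φ = sec φ.
At 58.7°: h = 1.000, k = 1.925; principal scales a = 1.925, b = 1.000.
sin(ω/2) = (a − b)/(a + b) = 0.9249/2.925 = 0.3162, so ω = 2 arcsin(0.3162) ≈ 36.9°.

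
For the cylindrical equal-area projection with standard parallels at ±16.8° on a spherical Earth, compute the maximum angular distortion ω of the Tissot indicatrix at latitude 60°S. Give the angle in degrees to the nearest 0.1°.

Cylindrical equal-area (φ₀ = 16.8°): h = cos φ / cos 16.8° along meridians, k = cos 16.8° / cos φ along parallels; h·k = 1.
At 60°: h = 0.5223, k = 1.915; principal scales a = 1.915, b = 0.5223.
sin(ω/2) = (a − b)/(a + b) = 1.392/2.437 = 0.5714, so ω = 2 arcsin(0.5714) ≈ 69.7°.

69.7°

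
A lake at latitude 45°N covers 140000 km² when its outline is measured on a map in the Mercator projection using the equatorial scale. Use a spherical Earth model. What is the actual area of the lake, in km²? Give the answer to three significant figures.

The Mercator projection is conformal; its linear scale factor is the same in every direction and equals sec φ = 1/cos φ.
Areal scale = k² = sec²φ = 1/cos²(45°) = 1/0.7071² = 2.000.
True area = apparent / (areal scale) = 140000 / 2.000 ≈ 70000 km².

70000 km²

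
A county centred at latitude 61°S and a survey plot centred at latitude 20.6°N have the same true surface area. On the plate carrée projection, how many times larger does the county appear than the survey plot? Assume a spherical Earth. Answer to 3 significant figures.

Plate carrée maps x = Rλ, y = Rφ. The meridian scale is h = 1 and the parallel scale is k = 1/cos φ = sec φ.
Areal scale at 61°: h·k = 1.000 × 2.063 = 2.063.
Areal scale at 20.6°: h·k = 1.000 × 1.068 = 1.068.
Ratio = 2.063/1.068 ≈ 1.93.

1.93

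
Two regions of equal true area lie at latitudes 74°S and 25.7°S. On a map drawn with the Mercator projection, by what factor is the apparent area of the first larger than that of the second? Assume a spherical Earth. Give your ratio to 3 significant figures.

Mercator is conformal with k = sec φ, so areal scale = k² = sec²φ.
At 74°: sec²(74°) = 1/0.2756² = 13.16.
At 25.7°: sec²(25.7°) = 1/0.9011² = 1.232.
Ratio = 13.16/1.232 = cos²(25.7°)/cos²(74°) ≈ 10.7.

10.7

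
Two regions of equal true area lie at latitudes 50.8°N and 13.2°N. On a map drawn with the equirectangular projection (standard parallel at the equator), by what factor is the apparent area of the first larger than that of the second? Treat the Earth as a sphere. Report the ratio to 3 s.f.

1.54

In the plate carrée (x = Rλ, y = Rφ), meridians are true-scale (h = 1) and parallels are stretched by k = sec φ.
Areal scale at 50.8°: h·k = 1.000 × 1.582 = 1.582.
Areal scale at 13.2°: h·k = 1.000 × 1.027 = 1.027.
Ratio = 1.582/1.027 ≈ 1.54.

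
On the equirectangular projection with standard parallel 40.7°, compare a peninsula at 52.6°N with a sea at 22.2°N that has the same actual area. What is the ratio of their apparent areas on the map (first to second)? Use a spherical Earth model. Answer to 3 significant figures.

1.52

In the equirectangular projection with standard parallel φ₀ = 40.7° (x = Rλ cos φ₀, y = Rφ), meridians are true-scale (h = 1) and the parallel scale is k = cos φ₀ / cos φ.
Areal scale at 52.6°: h·k = 1.000 × 1.248 = 1.248.
Areal scale at 22.2°: h·k = 1.000 × 0.8188 = 0.8188.
Ratio = 1.248/0.8188 ≈ 1.52.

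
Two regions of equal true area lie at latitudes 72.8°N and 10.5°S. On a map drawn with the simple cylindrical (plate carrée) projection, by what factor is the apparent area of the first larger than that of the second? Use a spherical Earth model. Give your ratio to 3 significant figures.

For the equirectangular projection with φ₀ = 0 (plate carrée), h = 1 along meridians and k = sec φ along parallels.
Areal scale at 72.8°: h·k = 1.000 × 3.382 = 3.382.
Areal scale at 10.5°: h·k = 1.000 × 1.017 = 1.017.
Ratio = 3.382/1.017 ≈ 3.33.

3.33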